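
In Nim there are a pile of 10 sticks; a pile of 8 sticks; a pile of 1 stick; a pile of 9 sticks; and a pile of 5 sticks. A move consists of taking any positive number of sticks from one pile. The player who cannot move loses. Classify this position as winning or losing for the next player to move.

In binary:
  1010  (10)
  1000  (8)
  0001  (1)
  1001  (9)
  0101  (5)
  ----
  1111  (15)
The nim-sum is 15 ≠ 0, so this is an N-position: the player to move can win.

Winning position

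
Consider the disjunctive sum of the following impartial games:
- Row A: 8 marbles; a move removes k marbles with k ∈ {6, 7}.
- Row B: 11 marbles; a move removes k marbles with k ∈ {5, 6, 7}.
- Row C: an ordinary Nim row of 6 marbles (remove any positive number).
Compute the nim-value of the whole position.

5

For row A, compute g(0), g(1), … with moves {6, 7}:
g(0) = mex{} = 0
g(1) = mex{} = 0
g(2) = mex{} = 0
g(3) = mex{} = 0
g(4) = mex{} = 0
g(5) = mex{} = 0
g(6) = mex{0} = 1
g(7) = mex{0} = 1
g(8) = mex{0} = 1
So g(8) = 1.
Grundy values for row B (subtraction set {5, 6, 7}):
g(0) = mex{} = 0
g(1) = mex{} = 0
g(2) = mex{} = 0
g(3) = mex{} = 0
g(4) = mex{} = 0
g(5) = mex{0} = 1
g(6) = mex{0} = 1
g(7) = mex{0} = 1
g(8) = mex{0} = 1
g(9) = mex{0} = 1
g(10) = mex{0,1} = 2
g(11) = mex{0,1} = 2
So g(11) = 2.
Row C is a plain Nim row of size 6, so its Grundy value is 6.
By the Sprague-Grundy theorem, the Grundy value of a sum of independent games is the XOR of the component values.
Combined value = 1 ⊕ 2 ⊕ 6 = 5.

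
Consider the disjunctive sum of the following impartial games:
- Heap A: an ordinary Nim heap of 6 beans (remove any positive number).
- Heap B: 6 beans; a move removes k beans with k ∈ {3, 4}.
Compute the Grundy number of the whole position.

4

Heap A is a plain Nim heap of size 6, so its Grundy value is 6.
Grundy values for heap B (subtraction set {3, 4}):
g(0) = mex{} = 0
g(1) = mex{} = 0
g(2) = mex{} = 0
g(3) = mex{0} = 1
g(4) = mex{0} = 1
g(5) = mex{0} = 1
g(6) = mex{0,1} = 2
So g(6) = 2.
The value of a disjunctive sum is the nim-sum of the parts.
Combined value = 6 XOR 2 = 4.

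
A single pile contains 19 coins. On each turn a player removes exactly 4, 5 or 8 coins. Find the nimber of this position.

1

Compute g(0), g(1), … for moves {4, 5, 8}:
k:     0  1  2  3  4  5  6  7  8  9 10 11 12 13 14 15 16 17 18 19
g(k):  0  0  0  0  1  1  1  1  2  2  2  2  0  0  0  0  1  1  1  1
So g(19) = 1.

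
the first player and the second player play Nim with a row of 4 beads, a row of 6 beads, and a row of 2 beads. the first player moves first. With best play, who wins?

the second player wins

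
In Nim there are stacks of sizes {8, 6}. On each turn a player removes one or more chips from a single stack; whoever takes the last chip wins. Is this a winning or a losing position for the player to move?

Compute the nim-sum pairwise:
8 ⊕ 6 = 14
The nim-sum is 14 ≠ 0, so this is an N-position: the player to move can win.

Winning position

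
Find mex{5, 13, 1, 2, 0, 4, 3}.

6

The values 0, 1, 2, 3, 4, 5 are all present; 6 is the first non-negative integer missing from the set.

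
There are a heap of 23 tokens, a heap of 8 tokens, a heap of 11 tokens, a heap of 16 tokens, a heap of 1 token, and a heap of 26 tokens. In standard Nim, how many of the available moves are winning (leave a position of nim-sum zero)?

In binary:
  10111  (23)
  01000  (8)
  01011  (11)
  10000  (16)
  00001  (1)
  11010  (26)
  -----
  11111  (31)
The overall nim-sum is X = 31. A heap of size p has a winning move iff p XOR X < p (reduce it to p XOR X).
  23: 23 XOR 31 = 8 < 23 — winning move (to 8).
  8: 8 XOR 31 = 23 ≥ 8 — no move.
  11: 11 XOR 31 = 20 ≥ 11 — no move.
  16: 16 XOR 31 = 15 < 16 — winning move (to 15).
  1: 1 XOR 31 = 30 ≥ 1 — no move.
  26: 26 XOR 31 = 5 < 26 — winning move (to 5).
That gives 3 winning moves.

3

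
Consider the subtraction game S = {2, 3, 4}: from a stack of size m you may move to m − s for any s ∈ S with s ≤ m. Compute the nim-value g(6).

0

Build the Grundy sequence with g(k) = mex{g(k−s) : s ∈ {2, 3, 4}, s ≤ k}:
k:     0  1  2  3  4  5  6
g(k):  0  0  1  1  2  2  0
So g(6) = 0.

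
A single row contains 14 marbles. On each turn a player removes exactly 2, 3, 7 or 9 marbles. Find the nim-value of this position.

2

Compute g(0), g(1), … for moves {2, 3, 7, 9}:
g(0) = mex{} = 0
g(1) = mex{} = 0
g(2) = mex{0} = 1
g(3) = mex{0} = 1
g(4) = mex{0,1} = 2
g(5) = mex{1} = 0
g(6) = mex{1,2} = 0
g(7) = mex{0,2} = 1
g(8) = mex{0} = 1
g(9) = mex{0,1} = 2
g(10) = mex{0,1} = 2
g(11) = mex{1,2} = 0
g(12) = mex{0,1,2} = 3
g(13) = mex{0,2} = 1
g(14) = mex{0,1,3} = 2
So g(14) = 2.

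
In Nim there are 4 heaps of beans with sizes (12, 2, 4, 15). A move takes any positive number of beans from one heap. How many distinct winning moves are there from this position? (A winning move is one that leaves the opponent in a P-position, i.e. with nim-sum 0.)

Nim-sum: 12 ⊕ 2 ⊕ 4 ⊕ 15 = 5.
The overall nim-sum is X = 5. A heap of size p has a winning move iff p XOR X < p (reduce it to p XOR X).
  12: 12 XOR 5 = 9 < 12 — winning move (to 9).
  2: 2 XOR 5 = 7 ≥ 2 — no move.
  4: 4 XOR 5 = 1 < 4 — winning move (to 1).
  15: 15 XOR 5 = 10 < 15 — winning move (to 10).
That gives 3 winning moves.

3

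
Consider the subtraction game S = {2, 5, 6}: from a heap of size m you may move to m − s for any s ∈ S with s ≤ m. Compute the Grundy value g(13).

1

Grundy values for subtraction set {2, 5, 6}:
g(0) = mex{} = 0
g(1) = mex{} = 0
g(2) = mex{0} = 1
g(3) = mex{0} = 1
g(4) = mex{1} = 0
g(5) = mex{0,1} = 2
g(6) = mex{0} = 1
g(7) = mex{0,1,2} = 3
g(8) = mex{1} = 0
g(9) = mex{0,1,3} = 2
g(10) = mex{0,2} = 1
g(11) = mex{1,2} = 0
g(12) = mex{1,3} = 0
g(13) = mex{0,3} = 1
So g(13) = 1.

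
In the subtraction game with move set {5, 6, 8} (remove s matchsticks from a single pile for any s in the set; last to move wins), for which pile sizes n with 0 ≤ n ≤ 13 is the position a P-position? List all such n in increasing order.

Grundy values for subtraction set {5, 6, 8}:
g(0) = mex{} = 0
g(1) = mex{} = 0
g(2) = mex{} = 0
g(3) = mex{} = 0
g(4) = mex{} = 0
g(5) = mex{0} = 1
g(6) = mex{0} = 1
g(7) = mex{0} = 1
g(8) = mex{0} = 1
g(9) = mex{0} = 1
g(10) = mex{0,1} = 2
g(11) = mex{0,1} = 2
g(12) = mex{0,1} = 2
g(13) = mex{1} = 0
The P-positions (g = 0) in 0..13 are 0, 1, 2, 3, 4, 13.

0, 1, 2, 3, 4, 13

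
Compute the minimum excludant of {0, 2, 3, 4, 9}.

0 is in the set but 1 is not, so the mex is 1.

1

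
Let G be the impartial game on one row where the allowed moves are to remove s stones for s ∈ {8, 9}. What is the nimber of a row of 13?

Grundy values for subtraction set {8, 9}:
k:     0  1  2  3  4  5  6  7  8  9 10 11 12 13
g(k):  0  0  0  0  0  0  0  0  1  1  1  1  1  1
So g(13) = 1.

1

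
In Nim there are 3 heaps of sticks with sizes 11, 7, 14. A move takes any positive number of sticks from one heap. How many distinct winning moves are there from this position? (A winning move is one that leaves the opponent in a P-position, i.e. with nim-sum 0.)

3

Bitwise XOR of the heap sizes:
  1011  (11)
  0111  (7)
  1110  (14)
  ----
  0010  (2)
The overall nim-sum is X = 2. A heap of size p has a winning move iff p XOR X < p (reduce it to p XOR X).
  11: 11 XOR 2 = 9 < 11 — winning move (to 9).
  7: 7 XOR 2 = 5 < 7 — winning move (to 5).
  14: 14 XOR 2 = 12 < 14 — winning move (to 12).
That gives 3 winning moves.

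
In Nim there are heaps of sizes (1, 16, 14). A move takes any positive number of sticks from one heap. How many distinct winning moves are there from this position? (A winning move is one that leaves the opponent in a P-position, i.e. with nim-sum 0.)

1

Nim-sum: 1 ^ 16 ^ 14 = 31.
The overall nim-sum is X = 31. A heap of size p has a winning move iff p XOR X < p (reduce it to p XOR X).
  1: 1 XOR 31 = 30 ≥ 1 — no move.
  16: 16 XOR 31 = 15 < 16 — winning move (to 15).
  14: 14 XOR 31 = 17 ≥ 14 — no move.
That gives 1 winning move.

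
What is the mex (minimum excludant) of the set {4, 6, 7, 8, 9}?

0

0 is not in the set, so the mex is 0.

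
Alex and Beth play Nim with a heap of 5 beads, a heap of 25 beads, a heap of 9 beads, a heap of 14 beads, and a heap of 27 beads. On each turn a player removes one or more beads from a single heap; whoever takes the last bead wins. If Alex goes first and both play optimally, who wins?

Beth wins

Nim-sum: 5 ⊕ 25 ⊕ 9 ⊕ 14 ⊕ 27 = 0.
The nim-sum is 0, so this is a P-position: the player to move is in a losing position under optimal play; Alex is about to move from it and so loses — Beth wins.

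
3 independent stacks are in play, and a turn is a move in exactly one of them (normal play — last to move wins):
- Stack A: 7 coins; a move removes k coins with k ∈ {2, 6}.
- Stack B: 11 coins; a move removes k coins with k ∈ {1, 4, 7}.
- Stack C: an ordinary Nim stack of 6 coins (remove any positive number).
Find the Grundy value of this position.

Build the Grundy sequence for stack A with g(k) = mex{g(k−s) : s ∈ {2, 6}, s ≤ k}:
k:     0  1  2  3  4  5  6  7
g(k):  0  0  1  1  0  0  1  1
So g(7) = 1.
Build the Grundy sequence for stack B with g(k) = mex{g(k−s) : s ∈ {1, 4, 7}, s ≤ k}:
g(0) = mex{} = 0
g(1) = mex{0} = 1
g(2) = mex{1} = 0
g(3) = mex{0} = 1
g(4) = mex{0,1} = 2
g(5) = mex{1,2} = 0
g(6) = mex{0} = 1
g(7) = mex{0,1} = 2
g(8) = mex{1,2} = 0
g(9) = mex{0} = 1
g(10) = mex{1} = 0
g(11) = mex{0,2} = 1
So g(11) = 1.
Stack C is a plain Nim stack of size 6, so its Grundy value is 6.
The value of a disjunctive sum is the nim-sum of the parts.
Combined value = 1 XOR 1 XOR 6 = 6.

6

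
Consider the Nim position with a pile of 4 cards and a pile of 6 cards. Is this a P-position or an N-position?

Nim-sum: 4 XOR 6 = 2.
The nim-sum is 2 ≠ 0, so this is an N-position: the player to move can win.

N-position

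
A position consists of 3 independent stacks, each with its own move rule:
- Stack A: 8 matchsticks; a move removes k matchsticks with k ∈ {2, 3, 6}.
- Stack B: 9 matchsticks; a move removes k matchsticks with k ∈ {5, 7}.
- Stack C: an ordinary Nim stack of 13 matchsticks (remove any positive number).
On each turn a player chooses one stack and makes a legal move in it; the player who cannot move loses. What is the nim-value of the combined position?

14

For stack A, compute g(0), g(1), … with moves {2, 3, 6}:
k:     0  1  2  3  4  5  6  7  8
g(k):  0  0  1  1  2  0  3  1  2
So g(8) = 2.
Grundy values for stack B (subtraction set {5, 7}):
k:     0  1  2  3  4  5  6  7  8  9
g(k):  0  0  0  0  0  1  1  1  1  1
So g(9) = 1.
Stack C is a plain Nim stack of size 13, so its Grundy value is 13.
The value of a disjunctive sum is the nim-sum of the parts.
Combined value = 2 XOR 1 XOR 13 = 14.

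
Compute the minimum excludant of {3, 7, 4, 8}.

0

0 is not in the set, so the mex is 0.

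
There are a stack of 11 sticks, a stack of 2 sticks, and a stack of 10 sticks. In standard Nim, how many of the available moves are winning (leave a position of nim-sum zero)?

In binary:
  1011  (11)
  0010  (2)
  1010  (10)
  ----
  0011  (3)
The overall nim-sum is X = 3. A stack of size p has a winning move iff p XOR X < p (reduce it to p XOR X).
  11: 11 XOR 3 = 8 < 11 — winning move (to 8).
  2: 2 XOR 3 = 1 < 2 — winning move (to 1).
  10: 10 XOR 3 = 9 < 10 — winning move (to 9).
That gives 3 winning moves.

3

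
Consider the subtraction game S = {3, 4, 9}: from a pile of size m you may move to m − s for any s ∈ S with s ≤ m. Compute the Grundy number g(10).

1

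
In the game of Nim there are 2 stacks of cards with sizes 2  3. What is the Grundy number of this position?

1

Write each in binary and XOR column by column:
  10  (2)
  11  (3)
  --
  01  (1)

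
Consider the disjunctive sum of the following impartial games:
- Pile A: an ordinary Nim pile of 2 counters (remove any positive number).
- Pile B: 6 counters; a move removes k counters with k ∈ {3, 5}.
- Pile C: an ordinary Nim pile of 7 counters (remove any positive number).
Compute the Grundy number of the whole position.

7

Pile A is a plain Nim pile of size 2, so its Grundy value is 2.
Build the Grundy sequence for pile B with g(k) = mex{g(k−s) : s ∈ {3, 5}, s ≤ k}:
g(0) = mex{} = 0
g(1) = mex{} = 0
g(2) = mex{} = 0
g(3) = mex{0} = 1
g(4) = mex{0} = 1
g(5) = mex{0} = 1
g(6) = mex{0,1} = 2
So g(6) = 2.
Pile C is a plain Nim pile of size 7, so its Grundy value is 7.
The value of a disjunctive sum is the nim-sum of the parts.
Combined value = 2 ⊕ 2 ⊕ 7 = 7.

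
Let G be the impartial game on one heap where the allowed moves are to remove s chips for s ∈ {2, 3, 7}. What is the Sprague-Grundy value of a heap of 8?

Compute g(0), g(1), … for moves {2, 3, 7}:
k:     0  1  2  3  4  5  6  7  8
g(k):  0  0  1  1  2  0  0  1  1
So g(8) = 1.

1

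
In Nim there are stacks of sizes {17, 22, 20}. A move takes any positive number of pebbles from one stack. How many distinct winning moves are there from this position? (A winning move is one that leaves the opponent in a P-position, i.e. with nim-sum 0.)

Compute the nim-sum pairwise:
17 XOR 22 = 7
7 XOR 20 = 19
The overall nim-sum is X = 19. A stack of size p has a winning move iff p XOR X < p (reduce it to p XOR X).
  17: 17 XOR 19 = 2 < 17 — winning move (to 2).
  22: 22 XOR 19 = 5 < 22 — winning move (to 5).
  20: 20 XOR 19 = 7 < 20 — winning move (to 7).
That gives 3 winning moves.

3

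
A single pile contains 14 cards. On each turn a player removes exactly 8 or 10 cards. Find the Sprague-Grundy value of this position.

Compute g(0), g(1), … for moves {8, 10}:
k:     0  1  2  3  4  5  6  7  8  9 10 11 12 13 14
g(k):  0  0  0  0  0  0  0  0  1  1  1  1  1  1  1
So g(14) = 1.

1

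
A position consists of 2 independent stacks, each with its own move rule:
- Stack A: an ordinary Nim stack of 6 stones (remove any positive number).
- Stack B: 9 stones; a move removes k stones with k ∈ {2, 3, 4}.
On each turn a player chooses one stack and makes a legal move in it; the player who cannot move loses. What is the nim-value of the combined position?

7

Stack A is a plain Nim stack of size 6, so its Grundy value is 6.
Grundy values for stack B (subtraction set {2, 3, 4}):
k:     0  1  2  3  4  5  6  7  8  9
g(k):  0  0  1  1  2  2  0  0  1  1
So g(9) = 1.
The value of a disjunctive sum is the nim-sum of the parts.
Combined value = 6 ⊕ 1 = 7.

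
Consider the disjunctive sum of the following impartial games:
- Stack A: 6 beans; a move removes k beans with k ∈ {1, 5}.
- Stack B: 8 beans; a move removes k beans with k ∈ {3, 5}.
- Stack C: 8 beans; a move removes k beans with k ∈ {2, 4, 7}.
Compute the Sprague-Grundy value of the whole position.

Grundy values for stack A (subtraction set {1, 5}):
k:     0  1  2  3  4  5  6
g(k):  0  1  0  1  0  1  0
So g(6) = 0.
Build the Grundy sequence for stack B with g(k) = mex{g(k−s) : s ∈ {3, 5}, s ≤ k}:
g(0) = mex{} = 0
g(1) = mex{} = 0
g(2) = mex{} = 0
g(3) = mex{0} = 1
g(4) = mex{0} = 1
g(5) = mex{0} = 1
g(6) = mex{0,1} = 2
g(7) = mex{0,1} = 2
g(8) = mex{1} = 0
So g(8) = 0.
Build the Grundy sequence for stack C with g(k) = mex{g(k−s) : s ∈ {2, 4, 7}, s ≤ k}:
k:     0  1  2  3  4  5  6  7  8
g(k):  0  0  1  1  2  2  0  3  1
So g(8) = 1.
The value of a disjunctive sum is the nim-sum of the parts.
Combined value = 0 ⊕ 0 ⊕ 1 = 1.

1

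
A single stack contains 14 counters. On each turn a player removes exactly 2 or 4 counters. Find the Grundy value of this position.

1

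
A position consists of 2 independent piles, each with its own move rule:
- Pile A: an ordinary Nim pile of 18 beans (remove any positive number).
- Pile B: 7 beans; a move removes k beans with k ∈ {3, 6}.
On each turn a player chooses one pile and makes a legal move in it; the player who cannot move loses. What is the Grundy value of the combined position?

Pile A is a plain Nim pile of size 18, so its Grundy value is 18.
Grundy values for pile B (subtraction set {3, 6}):
g(0) = mex{} = 0
g(1) = mex{} = 0
g(2) = mex{} = 0
g(3) = mex{0} = 1
g(4) = mex{0} = 1
g(5) = mex{0} = 1
g(6) = mex{0,1} = 2
g(7) = mex{0,1} = 2
So g(7) = 2.
By the Sprague-Grundy theorem, the Grundy value of a sum of independent games is the XOR of the component values.
Combined value = 18 ⊕ 2 = 16.

16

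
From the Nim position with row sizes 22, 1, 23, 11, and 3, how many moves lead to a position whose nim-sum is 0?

In binary:
  10110  (22)
  00001  (1)
  10111  (23)
  01011  (11)
  00011  (3)
  -----
  01000  (8)
The overall nim-sum is X = 8. A row of size p has a winning move iff p XOR X < p (reduce it to p XOR X).
  22: 22 XOR 8 = 30 ≥ 22 — no move.
  1: 1 XOR 8 = 9 ≥ 1 — no move.
  23: 23 XOR 8 = 31 ≥ 23 — no move.
  11: 11 XOR 8 = 3 < 11 — winning move (to 3).
  3: 3 XOR 8 = 11 ≥ 3 — no move.
That gives 1 winning move.

1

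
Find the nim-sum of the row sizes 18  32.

50

Compute the nim-sum pairwise:
18 ⊕ 32 = 50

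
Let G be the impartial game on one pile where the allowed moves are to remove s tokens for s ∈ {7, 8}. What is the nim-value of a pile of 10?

1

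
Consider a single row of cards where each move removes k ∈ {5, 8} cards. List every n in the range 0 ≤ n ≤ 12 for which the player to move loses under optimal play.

0, 1, 2, 3, 4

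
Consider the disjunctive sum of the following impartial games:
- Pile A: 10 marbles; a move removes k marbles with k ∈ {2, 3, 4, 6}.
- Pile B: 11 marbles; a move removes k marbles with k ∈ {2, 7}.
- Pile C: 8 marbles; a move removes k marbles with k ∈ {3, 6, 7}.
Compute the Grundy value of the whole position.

2

For pile A, compute g(0), g(1), … with moves {2, 3, 4, 6}:
k:     0  1  2  3  4  5  6  7  8  9 10
g(k):  0  0  1  1  2  2  3  3  0  0  1
So g(10) = 1.
For pile B, compute g(0), g(1), … with moves {2, 7}:
g(0) = mex{} = 0
g(1) = mex{} = 0
g(2) = mex{0} = 1
g(3) = mex{0} = 1
g(4) = mex{1} = 0
g(5) = mex{1} = 0
g(6) = mex{0} = 1
g(7) = mex{0} = 1
g(8) = mex{0,1} = 2
g(9) = mex{1} = 0
g(10) = mex{1,2} = 0
g(11) = mex{0} = 1
So g(11) = 1.
Build the Grundy sequence for pile C with g(k) = mex{g(k−s) : s ∈ {3, 6, 7}, s ≤ k}:
k:     0  1  2  3  4  5  6  7  8
g(k):  0  0  0  1  1  1  2  2  2
So g(8) = 2.
By the Sprague-Grundy theorem, the Grundy value of a sum of independent games is the XOR of the component values.
Combined value = 1 ⊕ 1 ⊕ 2 = 2.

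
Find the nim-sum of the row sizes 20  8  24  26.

30

In binary:
  10100  (20)
  01000  (8)
  11000  (24)
  11010  (26)
  -----
  11110  (30)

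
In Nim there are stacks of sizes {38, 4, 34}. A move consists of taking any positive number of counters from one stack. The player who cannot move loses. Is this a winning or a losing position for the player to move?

Nim-sum: 38 ⊕ 4 ⊕ 34 = 0.
The nim-sum is 0, so this is a P-position: the player to move is in a losing position under optimal play.

Losing position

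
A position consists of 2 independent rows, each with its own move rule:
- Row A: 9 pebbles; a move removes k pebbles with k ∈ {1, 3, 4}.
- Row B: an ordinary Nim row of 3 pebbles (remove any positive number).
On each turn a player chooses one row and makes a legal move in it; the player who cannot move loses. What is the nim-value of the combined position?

3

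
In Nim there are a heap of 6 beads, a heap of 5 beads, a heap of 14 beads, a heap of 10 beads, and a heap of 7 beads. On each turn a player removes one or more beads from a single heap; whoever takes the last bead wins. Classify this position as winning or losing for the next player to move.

Compute the nim-sum pairwise:
6 XOR 5 = 3
3 XOR 14 = 13
13 XOR 10 = 7
7 XOR 7 = 0
The nim-sum is 0, so this is a P-position: the player to move is in a losing position under optimal play.

Losing position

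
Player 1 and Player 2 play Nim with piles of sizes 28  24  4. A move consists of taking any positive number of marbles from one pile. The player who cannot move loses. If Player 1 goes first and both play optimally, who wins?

Player 2 wins

Write each in binary and XOR column by column:
  11100  (28)
  11000  (24)
  00100  (4)
  -----
  00000  (0)
The nim-sum is 0, so this is a P-position: the player to move is in a losing position under optimal play; Player 1 is about to move from it and so loses — Player 2 wins.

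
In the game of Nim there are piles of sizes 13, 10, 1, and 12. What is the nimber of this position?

10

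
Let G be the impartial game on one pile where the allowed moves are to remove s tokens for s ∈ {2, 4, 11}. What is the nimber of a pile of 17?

2

Grundy values for subtraction set {2, 4, 11}:
k:     0  1  2  3  4  5  6  7  8  9 10 11 12 13 14 15 16 17
g(k):  0  0  1  1  2  2  0  0  1  1  2  2  3  0  0  1  1  2
So g(17) = 2.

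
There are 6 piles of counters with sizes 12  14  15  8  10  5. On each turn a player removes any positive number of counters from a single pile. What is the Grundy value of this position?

10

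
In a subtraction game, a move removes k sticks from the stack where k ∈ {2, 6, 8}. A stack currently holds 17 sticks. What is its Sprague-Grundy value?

Grundy values for subtraction set {2, 6, 8}:
k:     0  1  2  3  4  5  6  7  8  9 10 11 12 13 14 15 16 17
g(k):  0  0  1  1  0  0  1  1  2  2  3  3  2  2  0  0  1  1
So g(17) = 1.

1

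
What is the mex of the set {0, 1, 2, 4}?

The values 0, 1, 2 are all present; 3 is the first non-negative integer missing from the set.

3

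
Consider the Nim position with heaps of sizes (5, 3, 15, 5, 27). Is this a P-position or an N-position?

N-position

Bitwise XOR of the heap sizes:
  00101  (5)
  00011  (3)
  01111  (15)
  00101  (5)
  11011  (27)
  -----
  10111  (23)
The nim-sum is 23 ≠ 0, so this is an N-position: the player to move can win.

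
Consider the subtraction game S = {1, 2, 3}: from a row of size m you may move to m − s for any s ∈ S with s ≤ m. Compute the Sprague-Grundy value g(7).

3

Compute g(0), g(1), … for moves {1, 2, 3}:
k:     0  1  2  3  4  5  6  7
g(k):  0  1  2  3  0  1  2  3
So g(7) = 3.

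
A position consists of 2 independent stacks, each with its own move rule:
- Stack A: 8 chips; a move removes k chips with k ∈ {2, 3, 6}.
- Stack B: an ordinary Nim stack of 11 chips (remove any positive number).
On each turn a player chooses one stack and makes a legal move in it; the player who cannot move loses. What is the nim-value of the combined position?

9

For stack A, compute g(0), g(1), … with moves {2, 3, 6}:
k:     0  1  2  3  4  5  6  7  8
g(k):  0  0  1  1  2  0  3  1  2
So g(8) = 2.
Stack B is a plain Nim stack of size 11, so its Grundy value is 11.
The value of a disjunctive sum is the nim-sum of the parts.
Combined value = 2 XOR 11 = 9.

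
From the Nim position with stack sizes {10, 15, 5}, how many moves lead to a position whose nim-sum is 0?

0

Compute the nim-sum pairwise:
10 ^ 15 = 5
5 ^ 5 = 0
The nim-sum is already 0, so every move leaves a nonzero nim-sum — there are no winning moves.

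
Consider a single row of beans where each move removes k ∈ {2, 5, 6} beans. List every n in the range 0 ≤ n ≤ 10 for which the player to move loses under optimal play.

0, 1, 4, 8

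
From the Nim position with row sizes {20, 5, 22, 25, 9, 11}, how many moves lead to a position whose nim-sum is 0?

3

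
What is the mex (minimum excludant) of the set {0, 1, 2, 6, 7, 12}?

The values 0, 1, 2 are all present; 3 is the first non-negative integer missing from the set.

3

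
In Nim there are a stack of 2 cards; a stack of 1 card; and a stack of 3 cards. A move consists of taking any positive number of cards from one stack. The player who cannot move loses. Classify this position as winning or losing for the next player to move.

Losing position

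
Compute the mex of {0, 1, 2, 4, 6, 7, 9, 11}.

The values 0, 1, 2 are all present; 3 is the first non-negative integer missing from the set.

3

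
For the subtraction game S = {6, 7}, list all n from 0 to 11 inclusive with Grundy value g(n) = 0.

0, 1, 2, 3, 4, 5

Build the Grundy sequence with g(k) = mex{g(k−s) : s ∈ {6, 7}, s ≤ k}:
k:     0  1  2  3  4  5  6  7  8  9 10 11
g(k):  0  0  0  0  0  0  1  1  1  1  1  1
The P-positions (g = 0) in 0..11 are 0, 1, 2, 3, 4, 5.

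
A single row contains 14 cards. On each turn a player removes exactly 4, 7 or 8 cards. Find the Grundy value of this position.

0

Grundy values for subtraction set {4, 7, 8}:
k:     0  1  2  3  4  5  6  7  8  9 10 11 12 13 14
g(k):  0  0  0  0  1  1  1  1  2  2  2  2  0  0  0
So g(14) = 0.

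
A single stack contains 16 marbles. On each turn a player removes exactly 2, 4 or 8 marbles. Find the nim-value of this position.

Compute g(0), g(1), … for moves {2, 4, 8}:
k:     0  1  2  3  4  5  6  7  8  9 10 11 12 13 14 15 16
g(k):  0  0  1  1  2  2  0  0  1  1  2  2  0  0  1  1  2
So g(16) = 2.

2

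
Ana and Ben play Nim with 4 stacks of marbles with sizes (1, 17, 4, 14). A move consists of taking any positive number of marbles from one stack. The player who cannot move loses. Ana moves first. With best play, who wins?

Ana wins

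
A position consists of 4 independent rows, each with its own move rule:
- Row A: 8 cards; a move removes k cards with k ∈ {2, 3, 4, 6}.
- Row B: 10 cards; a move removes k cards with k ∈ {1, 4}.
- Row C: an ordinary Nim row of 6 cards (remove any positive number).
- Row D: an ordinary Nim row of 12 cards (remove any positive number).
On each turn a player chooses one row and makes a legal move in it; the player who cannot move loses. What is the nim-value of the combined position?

10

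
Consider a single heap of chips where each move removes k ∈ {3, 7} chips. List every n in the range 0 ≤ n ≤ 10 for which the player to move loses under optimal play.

0, 1, 2, 6, 10

Grundy values for subtraction set {3, 7}:
g(0) = mex{} = 0
g(1) = mex{} = 0
g(2) = mex{} = 0
g(3) = mex{0} = 1
g(4) = mex{0} = 1
g(5) = mex{0} = 1
g(6) = mex{1} = 0
g(7) = mex{0,1} = 2
g(8) = mex{0,1} = 2
g(9) = mex{0} = 1
g(10) = mex{1,2} = 0
The P-positions (g = 0) in 0..10 are 0, 1, 2, 6, 10.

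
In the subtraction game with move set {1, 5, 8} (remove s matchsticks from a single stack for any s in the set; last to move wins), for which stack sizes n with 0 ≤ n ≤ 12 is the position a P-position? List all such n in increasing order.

Grundy values for subtraction set {1, 5, 8}:
g(0) = mex{} = 0
g(1) = mex{0} = 1
g(2) = mex{1} = 0
g(3) = mex{0} = 1
g(4) = mex{1} = 0
g(5) = mex{0} = 1
g(6) = mex{1} = 0
g(7) = mex{0} = 1
g(8) = mex{0,1} = 2
g(9) = mex{0,1,2} = 3
g(10) = mex{0,1,3} = 2
g(11) = mex{0,1,2} = 3
g(12) = mex{0,1,3} = 2
The P-positions (g = 0) in 0..12 are 0, 2, 4, 6.

0, 2, 4, 6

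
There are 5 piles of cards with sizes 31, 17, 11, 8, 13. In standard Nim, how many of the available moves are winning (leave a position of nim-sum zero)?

0

In binary:
  11111  (31)
  10001  (17)
  01011  (11)
  01000  (8)
  01101  (13)
  -----
  00000  (0)
The nim-sum is already 0, so every move leaves a nonzero nim-sum — there are no winning moves.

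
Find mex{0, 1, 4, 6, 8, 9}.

2

The values 0, 1 are all present; 2 is the first non-negative integer missing from the set.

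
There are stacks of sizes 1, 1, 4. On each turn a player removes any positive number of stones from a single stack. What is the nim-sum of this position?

4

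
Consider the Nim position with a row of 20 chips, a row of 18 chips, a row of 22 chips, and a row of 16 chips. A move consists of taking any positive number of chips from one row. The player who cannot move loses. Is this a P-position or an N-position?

P-position

Nim-sum: 20 ⊕ 18 ⊕ 22 ⊕ 16 = 0.
The nim-sum is 0, so this is a P-position: the player to move is in a losing position under optimal play.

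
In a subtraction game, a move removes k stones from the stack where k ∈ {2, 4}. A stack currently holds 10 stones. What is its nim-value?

2

Compute g(0), g(1), … for moves {2, 4}:
k:     0  1  2  3  4  5  6  7  8  9 10
g(k):  0  0  1  1  2  2  0  0  1  1  2
So g(10) = 2.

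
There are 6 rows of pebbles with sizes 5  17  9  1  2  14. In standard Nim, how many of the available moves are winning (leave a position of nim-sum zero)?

1

Nim-sum: 5 ⊕ 17 ⊕ 9 ⊕ 1 ⊕ 2 ⊕ 14 = 16.
The overall nim-sum is X = 16. A row of size p has a winning move iff p XOR X < p (reduce it to p XOR X).
  5: 5 XOR 16 = 21 ≥ 5 — no move.
  17: 17 XOR 16 = 1 < 17 — winning move (to 1).
  9: 9 XOR 16 = 25 ≥ 9 — no move.
  1: 1 XOR 16 = 17 ≥ 1 — no move.
  2: 2 XOR 16 = 18 ≥ 2 — no move.
  14: 14 XOR 16 = 30 ≥ 14 — no move.
That gives 1 winning move.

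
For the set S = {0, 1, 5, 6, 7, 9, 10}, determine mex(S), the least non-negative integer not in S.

2

The values 0, 1 are all present; 2 is the first non-negative integer missing from the set.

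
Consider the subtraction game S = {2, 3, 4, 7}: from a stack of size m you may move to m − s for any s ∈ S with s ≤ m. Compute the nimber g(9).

Grundy values for subtraction set {2, 3, 4, 7}:
g(0) = mex{} = 0
g(1) = mex{} = 0
g(2) = mex{0} = 1
g(3) = mex{0} = 1
g(4) = mex{0,1} = 2
g(5) = mex{0,1} = 2
g(6) = mex{1,2} = 0
g(7) = mex{0,1,2} = 3
g(8) = mex{0,2} = 1
g(9) = mex{0,1,2,3} = 4
So g(9) = 4.

4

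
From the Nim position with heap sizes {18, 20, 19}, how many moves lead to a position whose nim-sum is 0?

Compute the nim-sum pairwise:
18 XOR 20 = 6
6 XOR 19 = 21
The overall nim-sum is X = 21. A heap of size p has a winning move iff p XOR X < p (reduce it to p XOR X).
  18: 18 XOR 21 = 7 < 18 — winning move (to 7).
  20: 20 XOR 21 = 1 < 20 — winning move (to 1).
  19: 19 XOR 21 = 6 < 19 — winning move (to 6).
That gives 3 winning moves.

3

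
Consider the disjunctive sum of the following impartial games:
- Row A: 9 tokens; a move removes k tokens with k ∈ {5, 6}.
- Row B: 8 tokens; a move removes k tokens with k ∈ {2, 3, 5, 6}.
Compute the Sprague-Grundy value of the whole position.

For row A, compute g(0), g(1), … with moves {5, 6}:
k:     0  1  2  3  4  5  6  7  8  9
g(k):  0  0  0  0  0  1  1  1  1  1
So g(9) = 1.
Build the Grundy sequence for row B with g(k) = mex{g(k−s) : s ∈ {2, 3, 5, 6}, s ≤ k}:
g(0) = mex{} = 0
g(1) = mex{} = 0
g(2) = mex{0} = 1
g(3) = mex{0} = 1
g(4) = mex{0,1} = 2
g(5) = mex{0,1} = 2
g(6) = mex{0,1,2} = 3
g(7) = mex{0,1,2} = 3
g(8) = mex{1,2,3} = 0
So g(8) = 0.
The value of a disjunctive sum is the nim-sum of the parts.
Combined value = 1 XOR 0 = 1.

1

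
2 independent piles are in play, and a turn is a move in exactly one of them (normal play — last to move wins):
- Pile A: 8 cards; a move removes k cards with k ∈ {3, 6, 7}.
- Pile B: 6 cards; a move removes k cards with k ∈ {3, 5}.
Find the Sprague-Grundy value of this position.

0

For pile A, compute g(0), g(1), … with moves {3, 6, 7}:
g(0) = mex{} = 0
g(1) = mex{} = 0
g(2) = mex{} = 0
g(3) = mex{0} = 1
g(4) = mex{0} = 1
g(5) = mex{0} = 1
g(6) = mex{0,1} = 2
g(7) = mex{0,1} = 2
g(8) = mex{0,1} = 2
So g(8) = 2.
Build the Grundy sequence for pile B with g(k) = mex{g(k−s) : s ∈ {3, 5}, s ≤ k}:
k:     0  1  2  3  4  5  6
g(k):  0  0  0  1  1  1  2
So g(6) = 2.
By the Sprague-Grundy theorem, the Grundy value of a sum of independent games is the XOR of the component values.
Combined value = 2 XOR 2 = 0.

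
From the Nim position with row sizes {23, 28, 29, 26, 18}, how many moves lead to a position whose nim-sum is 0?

In binary:
  10111  (23)
  11100  (28)
  11101  (29)
  11010  (26)
  10010  (18)
  -----
  11110  (30)
The overall nim-sum is X = 30. A row of size p has a winning move iff p XOR X < p (reduce it to p XOR X).
  23: 23 XOR 30 = 9 < 23 — winning move (to 9).
  28: 28 XOR 30 = 2 < 28 — winning move (to 2).
  29: 29 XOR 30 = 3 < 29 — winning move (to 3).
  26: 26 XOR 30 = 4 < 26 — winning move (to 4).
  18: 18 XOR 30 = 12 < 18 — winning move (to 12).
That gives 5 winning moves.

5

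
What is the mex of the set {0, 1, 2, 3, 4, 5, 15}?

The values 0, 1, 2, 3, 4, 5 are all present; 6 is the first non-negative integer missing from the set.

6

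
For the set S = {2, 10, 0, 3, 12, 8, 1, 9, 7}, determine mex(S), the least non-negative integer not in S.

The values 0, 1, 2, 3 are all present; 4 is the first non-negative integer missing from the set.

4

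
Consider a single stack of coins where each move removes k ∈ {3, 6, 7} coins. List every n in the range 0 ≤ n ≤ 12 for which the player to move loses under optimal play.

Grundy values for subtraction set {3, 6, 7}:
g(0) = mex{} = 0
g(1) = mex{} = 0
g(2) = mex{} = 0
g(3) = mex{0} = 1
g(4) = mex{0} = 1
g(5) = mex{0} = 1
g(6) = mex{0,1} = 2
g(7) = mex{0,1} = 2
g(8) = mex{0,1} = 2
g(9) = mex{0,1,2} = 3
g(10) = mex{1,2} = 0
g(11) = mex{1,2} = 0
g(12) = mex{1,2,3} = 0
The P-positions (g = 0) in 0..12 are 0, 1, 2, 10, 11, 12.

0, 1, 2, 10, 11, 12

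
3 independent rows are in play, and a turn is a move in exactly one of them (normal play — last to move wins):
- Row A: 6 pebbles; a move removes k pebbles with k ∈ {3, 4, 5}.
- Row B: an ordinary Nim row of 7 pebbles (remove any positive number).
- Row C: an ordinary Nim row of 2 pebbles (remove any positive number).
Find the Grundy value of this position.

For row A, compute g(0), g(1), … with moves {3, 4, 5}:
g(0) = mex{} = 0
g(1) = mex{} = 0
g(2) = mex{} = 0
g(3) = mex{0} = 1
g(4) = mex{0} = 1
g(5) = mex{0} = 1
g(6) = mex{0,1} = 2
So g(6) = 2.
Row B is a plain Nim row of size 7, so its Grundy value is 7.
Row C is a plain Nim row of size 2, so its Grundy value is 2.
By the Sprague-Grundy theorem, the Grundy value of a sum of independent games is the XOR of the component values.
Combined value = 2 ⊕ 7 ⊕ 2 = 7.

7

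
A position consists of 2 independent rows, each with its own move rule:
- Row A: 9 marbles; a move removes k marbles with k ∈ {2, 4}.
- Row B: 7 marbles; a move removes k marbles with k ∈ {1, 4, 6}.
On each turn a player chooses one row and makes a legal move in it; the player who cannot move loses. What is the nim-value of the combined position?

1

Grundy values for row A (subtraction set {2, 4}):
g(0) = mex{} = 0
g(1) = mex{} = 0
g(2) = mex{0} = 1
g(3) = mex{0} = 1
g(4) = mex{0,1} = 2
g(5) = mex{0,1} = 2
g(6) = mex{1,2} = 0
g(7) = mex{1,2} = 0
g(8) = mex{0,2} = 1
g(9) = mex{0,2} = 1
So g(9) = 1.
For row B, compute g(0), g(1), … with moves {1, 4, 6}:
k:     0  1  2  3  4  5  6  7
g(k):  0  1  0  1  2  0  1  0
So g(7) = 0.
By the Sprague-Grundy theorem, the Grundy value of a sum of independent games is the XOR of the component values.
Combined value = 1 XOR 0 = 1.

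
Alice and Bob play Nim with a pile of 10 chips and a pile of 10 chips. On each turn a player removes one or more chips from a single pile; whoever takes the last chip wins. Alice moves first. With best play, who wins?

Compute the nim-sum pairwise:
10 ⊕ 10 = 0
The nim-sum is 0, so this is a P-position: the player to move is in a losing position under optimal play; Alice is about to move from it and so loses — Bob wins.

Bob wins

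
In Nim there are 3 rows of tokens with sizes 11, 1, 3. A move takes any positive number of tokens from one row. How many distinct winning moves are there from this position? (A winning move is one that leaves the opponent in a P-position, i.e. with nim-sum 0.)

Compute the nim-sum pairwise:
11 ⊕ 1 = 10
10 ⊕ 3 = 9
The overall nim-sum is X = 9. A row of size p has a winning move iff p XOR X < p (reduce it to p XOR X).
  11: 11 XOR 9 = 2 < 11 — winning move (to 2).
  1: 1 XOR 9 = 8 ≥ 1 — no move.
  3: 3 XOR 9 = 10 ≥ 3 — no move.
That gives 1 winning move.

1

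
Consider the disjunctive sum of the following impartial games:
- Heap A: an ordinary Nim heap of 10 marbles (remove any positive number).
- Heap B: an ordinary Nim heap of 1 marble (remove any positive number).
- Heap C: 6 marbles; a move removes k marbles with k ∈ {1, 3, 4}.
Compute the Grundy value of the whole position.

Heap A is a plain Nim heap of size 10, so its Grundy value is 10.
Heap B is a plain Nim heap of size 1, so its Grundy value is 1.
For heap C, compute g(0), g(1), … with moves {1, 3, 4}:
g(0) = mex{} = 0
g(1) = mex{0} = 1
g(2) = mex{1} = 0
g(3) = mex{0} = 1
g(4) = mex{0,1} = 2
g(5) = mex{0,1,2} = 3
g(6) = mex{0,1,3} = 2
So g(6) = 2.
The value of a disjunctive sum is the nim-sum of the parts.
Combined value = 10 XOR 1 XOR 2 = 9.

9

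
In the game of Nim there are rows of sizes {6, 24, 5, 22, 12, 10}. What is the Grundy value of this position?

11

Compute the nim-sum pairwise:
6 XOR 24 = 30
30 XOR 5 = 27
27 XOR 22 = 13
13 XOR 12 = 1
1 XOR 10 = 11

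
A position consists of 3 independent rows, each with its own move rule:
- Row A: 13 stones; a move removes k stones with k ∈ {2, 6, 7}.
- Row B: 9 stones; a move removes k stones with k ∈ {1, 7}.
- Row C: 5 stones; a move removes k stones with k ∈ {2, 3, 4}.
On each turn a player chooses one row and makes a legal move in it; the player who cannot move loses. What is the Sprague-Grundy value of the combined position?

For row A, compute g(0), g(1), … with moves {2, 6, 7}:
k:     0  1  2  3  4  5  6  7  8  9 10 11 12 13
g(k):  0  0  1  1  0  0  1  1  2  0  3  1  2  0
So g(13) = 0.
For row B, compute g(0), g(1), … with moves {1, 7}:
k:     0  1  2  3  4  5  6  7  8  9
g(k):  0  1  0  1  0  1  0  1  0  1
So g(9) = 1.
For row C, compute g(0), g(1), … with moves {2, 3, 4}:
k:     0  1  2  3  4  5
g(k):  0  0  1  1  2  2
So g(5) = 2.
The value of a disjunctive sum is the nim-sum of the parts.
Combined value = 0 XOR 1 XOR 2 = 3.

3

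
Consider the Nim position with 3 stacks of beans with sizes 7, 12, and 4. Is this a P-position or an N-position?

Write each in binary and XOR column by column:
  0111  (7)
  1100  (12)
  0100  (4)
  ----
  1111  (15)
The nim-sum is 15 ≠ 0, so this is an N-position: the player to move can win.

N-position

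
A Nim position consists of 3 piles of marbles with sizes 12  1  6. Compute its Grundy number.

11

Compute the nim-sum pairwise:
12 ⊕ 1 = 13
13 ⊕ 6 = 11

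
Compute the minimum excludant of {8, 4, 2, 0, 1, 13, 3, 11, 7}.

5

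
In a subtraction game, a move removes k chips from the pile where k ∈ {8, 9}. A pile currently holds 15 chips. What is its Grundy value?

Compute g(0), g(1), … for moves {8, 9}:
k:     0  1  2  3  4  5  6  7  8  9 10 11 12 13 14 15
g(k):  0  0  0  0  0  0  0  0  1  1  1  1  1  1  1  1
So g(15) = 1.

1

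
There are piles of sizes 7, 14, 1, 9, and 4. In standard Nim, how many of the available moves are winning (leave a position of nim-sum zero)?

3

Compute the nim-sum pairwise:
7 ^ 14 = 9
9 ^ 1 = 8
8 ^ 9 = 1
1 ^ 4 = 5
The overall nim-sum is X = 5. A pile of size p has a winning move iff p XOR X < p (reduce it to p XOR X).
  7: 7 XOR 5 = 2 < 7 — winning move (to 2).
  14: 14 XOR 5 = 11 < 14 — winning move (to 11).
  1: 1 XOR 5 = 4 ≥ 1 — no move.
  9: 9 XOR 5 = 12 ≥ 9 — no move.
  4: 4 XOR 5 = 1 < 4 — winning move (to 1).
That gives 3 winning moves.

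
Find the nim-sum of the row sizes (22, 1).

In binary:
  10110  (22)
  00001  (1)
  -----
  10111  (23)

23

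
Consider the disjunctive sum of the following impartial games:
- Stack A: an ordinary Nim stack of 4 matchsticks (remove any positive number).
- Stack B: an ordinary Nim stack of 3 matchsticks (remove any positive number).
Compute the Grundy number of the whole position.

Stack A is a plain Nim stack of size 4, so its Grundy value is 4.
Stack B is a plain Nim stack of size 3, so its Grundy value is 3.
By the Sprague-Grundy theorem, the Grundy value of a sum of independent games is the XOR of the component values.
Combined value = 4 ⊕ 3 = 7.

7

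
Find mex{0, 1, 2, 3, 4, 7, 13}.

The values 0, 1, 2, 3, 4 are all present; 5 is the first non-negative integer missing from the set.

5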